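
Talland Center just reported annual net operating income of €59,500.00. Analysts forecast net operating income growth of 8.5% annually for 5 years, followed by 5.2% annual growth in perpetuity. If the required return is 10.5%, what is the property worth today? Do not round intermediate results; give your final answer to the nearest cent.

€1359669.62

D_1 = 64557.50000
D_2 = 70044.88750
D_3 = 75998.70294
D_4 = 82458.59269
D_5 = 89467.57307
Terminal value at year 5: TV = D_5×(1+g_2)/(r−g_2) = 94119.88687/0.053 = 1775846.92198
P_0 = D_1/(1+r)^1 + D_2/(1+r)^2 + D_3/(1+r)^3 + D_4/(1+r)^4 + D_5/(1+r)^5 + TV/(1+r)^5
    = 58423.07692 + 57365.64567 + 56327.35344 + 55307.85383 + 54306.80670 + 1077938.88015 = 1359669.61670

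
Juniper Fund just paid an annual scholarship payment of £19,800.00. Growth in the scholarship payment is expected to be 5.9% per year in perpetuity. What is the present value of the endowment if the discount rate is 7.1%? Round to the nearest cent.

D₁ = D₀ × (1 + g) = £19,800.00 × 1.059 = £20,968.2000
Growing perpetuity: P = D₁ / (r − g) = £20,968.2000 / (0.071 − 0.059) = £1,747,350.00

£1747350.00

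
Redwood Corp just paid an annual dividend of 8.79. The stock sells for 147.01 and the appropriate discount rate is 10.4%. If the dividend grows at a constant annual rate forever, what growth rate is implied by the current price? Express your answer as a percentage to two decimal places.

P = D₀(1+g)/(r−g) ⇒ P(r−g) = D₀(1+g) ⇒ g(P+D₀) = P·r − D₀
g = (P·r − D₀)/(P + D₀) = (147.01×0.104 − 8.79) / (147.01 + 8.79) = 0.041714

4.17%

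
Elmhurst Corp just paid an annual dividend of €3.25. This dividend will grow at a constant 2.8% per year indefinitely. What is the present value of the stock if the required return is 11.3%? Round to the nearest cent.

D₁ = D₀ × (1 + g) = €3.25 × 1.028 = €3.3410
Growing perpetuity: P = D₁ / (r − g) = €3.3410 / (0.113 − 0.028) = €39.31

€39.31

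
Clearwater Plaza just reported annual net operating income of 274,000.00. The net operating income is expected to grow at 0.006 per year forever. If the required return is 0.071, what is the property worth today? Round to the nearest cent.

4240676.92

D₁ = D₀ × (1 + g) = 274,000.00 × 1.006 = 275,644.0000
Growing perpetuity: P = D₁ / (r − g) = 275,644.0000 / (0.071 − 0.006) = 4,240,676.92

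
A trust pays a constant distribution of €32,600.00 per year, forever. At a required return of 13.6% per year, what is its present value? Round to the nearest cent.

Level perpetuity: PV = C / r = €32,600.00 / 0.136 = €239,705.88

€239705.88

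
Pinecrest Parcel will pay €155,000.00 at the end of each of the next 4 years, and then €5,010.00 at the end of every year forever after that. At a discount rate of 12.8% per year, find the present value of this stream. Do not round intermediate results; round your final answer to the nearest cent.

PV of 4-year annuity: €155,000.00 × [1 − (1+0.128)^−4] / 0.128 = 462965.51828
Perpetuity value at year 4: €5,010.00 / 0.128 = 39140.62500
PV of perpetuity: 39140.62500 / (1+0.128)^4 = 24176.38470
Total PV = 462965.51828 + 24176.38470 = 487141.90298

€487141.90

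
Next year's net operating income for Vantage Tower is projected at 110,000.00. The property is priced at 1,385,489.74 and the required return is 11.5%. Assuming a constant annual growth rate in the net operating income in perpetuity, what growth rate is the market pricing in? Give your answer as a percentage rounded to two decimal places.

P = D₁/(r−g) ⇒ g = r − D₁/P = 0.115 − 110,000.00/1,385,489.74 = 0.035606

3.56%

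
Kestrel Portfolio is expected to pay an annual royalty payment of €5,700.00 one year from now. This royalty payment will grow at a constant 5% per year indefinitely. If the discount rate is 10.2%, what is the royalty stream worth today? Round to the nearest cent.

€109615.38

Growing perpetuity: P = D₁ / (r − g) = €5,700.0000 / (0.102 − 0.05) = €109,615.38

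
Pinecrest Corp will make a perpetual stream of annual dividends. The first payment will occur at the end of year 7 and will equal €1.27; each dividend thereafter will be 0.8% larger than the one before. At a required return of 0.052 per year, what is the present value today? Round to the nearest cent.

€21.29

Value at end of year 6: C₁ / (r − g) = €1.27 / (0.052 − 0.008) = €28.8636
Discount to today: PV = €28.8636 / (1 + 0.052)^6 = €28.8636 / 1.355484 = €21.29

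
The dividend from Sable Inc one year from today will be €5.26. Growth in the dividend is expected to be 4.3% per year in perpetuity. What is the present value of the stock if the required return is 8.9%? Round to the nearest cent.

Growing perpetuity: P = D₁ / (r − g) = €5.2600 / (0.089 − 0.043) = €114.35

€114.35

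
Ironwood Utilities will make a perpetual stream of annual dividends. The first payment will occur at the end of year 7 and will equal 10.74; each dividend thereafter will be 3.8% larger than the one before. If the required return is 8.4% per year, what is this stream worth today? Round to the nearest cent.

143.90

Value at end of year 6: C₁ / (r − g) = 10.74 / (0.084 − 0.038) = 233.4783
Discount to today: PV = 233.4783 / (1 + 0.084)^6 = 233.4783 / 1.622466 = 143.90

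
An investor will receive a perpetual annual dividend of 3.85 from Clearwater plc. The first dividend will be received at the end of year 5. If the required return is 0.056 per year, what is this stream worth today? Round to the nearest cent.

Value at end of year 4: C / r = 3.85 / 0.056 = 68.7500
Discount to today: PV = 68.7500 / (1 + 0.056)^4 = 68.7500 / 1.243528 = 55.29

55.29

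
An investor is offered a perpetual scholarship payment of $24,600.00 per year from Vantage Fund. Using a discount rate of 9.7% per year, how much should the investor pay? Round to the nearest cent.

$253608.25

Level perpetuity: PV = C / r = $24,600.00 / 0.097 = $253,608.25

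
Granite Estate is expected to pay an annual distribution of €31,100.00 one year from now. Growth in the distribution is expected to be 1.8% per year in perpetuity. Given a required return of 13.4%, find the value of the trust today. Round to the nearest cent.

€268103.45

Growing perpetuity: P = D₁ / (r − g) = €31,100.0000 / (0.134 − 0.018) = €268,103.45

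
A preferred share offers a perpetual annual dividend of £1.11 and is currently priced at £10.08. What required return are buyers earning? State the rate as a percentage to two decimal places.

11.01%

P = C/r ⇒ r = C/P = £1.11/£10.08 = 0.110119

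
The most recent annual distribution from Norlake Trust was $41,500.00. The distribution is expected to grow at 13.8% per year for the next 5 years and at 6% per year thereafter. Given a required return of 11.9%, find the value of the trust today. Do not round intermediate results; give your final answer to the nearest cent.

$1029390.45

D_1 = 47227.00000
D_2 = 53744.32600
D_3 = 61161.04299
D_4 = 69601.26692
D_5 = 79206.24176
Terminal value at year 5: TV = D_5×(1+g_2)/(r−g_2) = 83958.61626/0.059 = 1423027.39425
P_0 = D_1/(1+r)^1 + D_2/(1+r)^2 + D_3/(1+r)^3 + D_4/(1+r)^4 + D_5/(1+r)^5 + TV/(1+r)^5
    = 42204.64701 + 42921.25853 + 43650.03772 + 44391.19117 + 45144.92900 + 811078.38547 = 1029390.44890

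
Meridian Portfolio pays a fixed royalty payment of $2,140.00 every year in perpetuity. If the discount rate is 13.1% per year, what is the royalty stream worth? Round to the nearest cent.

$16335.88

Level perpetuity: PV = C / r = $2,140.00 / 0.131 = $16,335.88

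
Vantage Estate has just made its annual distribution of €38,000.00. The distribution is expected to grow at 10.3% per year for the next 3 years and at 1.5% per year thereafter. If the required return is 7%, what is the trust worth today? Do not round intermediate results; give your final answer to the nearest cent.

€889355.98

D_1 = 41914.00000
D_2 = 46231.14200
D_3 = 50992.94963
Terminal value at year 3: TV = D_3×(1+g_2)/(r−g_2) = 51757.84387/0.055 = 941051.70673
P_0 = D_1/(1+r)^1 + D_2/(1+r)^2 + D_3/(1+r)^3 + TV/(1+r)^3
    = 39171.96262 + 40380.06988 + 41625.43652 + 768178.51025 = 889355.97926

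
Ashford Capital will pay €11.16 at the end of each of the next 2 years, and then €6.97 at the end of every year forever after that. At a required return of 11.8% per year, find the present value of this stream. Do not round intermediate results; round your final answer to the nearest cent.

PV of 2-year annuity: €11.16 × [1 − (1+0.118)^−2] / 0.118 = 18.91065
Perpetuity value at year 2: €6.97 / 0.118 = 59.06780
PV of perpetuity: 59.06780 / (1+0.118)^2 = 47.25711
Total PV = 18.91065 + 47.25711 = 66.16776

€66.17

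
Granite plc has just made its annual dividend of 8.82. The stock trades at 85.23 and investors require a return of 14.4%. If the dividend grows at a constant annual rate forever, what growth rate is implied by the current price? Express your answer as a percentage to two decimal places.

3.67%

P = D₀(1+g)/(r−g) ⇒ P(r−g) = D₀(1+g) ⇒ g(P+D₀) = P·r − D₀
g = (P·r − D₀)/(P + D₀) = (85.23×0.144 − 8.82) / (85.23 + 8.82) = 0.036716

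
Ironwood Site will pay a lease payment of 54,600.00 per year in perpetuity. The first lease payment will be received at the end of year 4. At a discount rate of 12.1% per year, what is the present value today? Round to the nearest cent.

320324.70

Value at end of year 3: C / r = 54,600.00 / 0.121 = 451,239.6694
Discount to today: PV = 451,239.6694 / (1 + 0.121)^3 = 451,239.6694 / 1.408695 = 320,324.70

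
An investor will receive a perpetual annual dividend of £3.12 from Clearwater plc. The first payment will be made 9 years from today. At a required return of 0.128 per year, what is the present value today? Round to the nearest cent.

Value at end of year 8: C / r = £3.12 / 0.128 = £24.3750
Discount to today: PV = £24.3750 / (1 + 0.128)^8 = £24.3750 / 2.621035 = £9.30

£9.30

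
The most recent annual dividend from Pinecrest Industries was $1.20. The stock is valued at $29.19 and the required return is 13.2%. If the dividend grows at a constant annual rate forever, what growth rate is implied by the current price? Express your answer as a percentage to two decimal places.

8.73%

P = D₀(1+g)/(r−g) ⇒ P(r−g) = D₀(1+g) ⇒ g(P+D₀) = P·r − D₀
g = (P·r − D₀)/(P + D₀) = ($29.19×0.132 − $1.20) / ($29.19 + $1.20) = 0.087301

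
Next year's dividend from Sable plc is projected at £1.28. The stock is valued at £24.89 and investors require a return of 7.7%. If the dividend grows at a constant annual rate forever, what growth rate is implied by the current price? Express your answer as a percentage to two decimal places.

2.56%

P = D₁/(r−g) ⇒ g = r − D₁/P = 0.077 − £1.28/£24.89 = 0.025574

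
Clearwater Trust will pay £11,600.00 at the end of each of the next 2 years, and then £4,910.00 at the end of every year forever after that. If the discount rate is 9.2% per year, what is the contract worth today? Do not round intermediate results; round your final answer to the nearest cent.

PV of 2-year annuity: £11,600.00 × [1 − (1+0.092)^−2] / 0.092 = 20350.46760
Perpetuity value at year 2: £4,910.00 / 0.092 = 53369.56522
PV of perpetuity: 53369.56522 / (1+0.092)^2 = 44755.70350
Total PV = 20350.46760 + 44755.70350 = 65106.17110

£65106.17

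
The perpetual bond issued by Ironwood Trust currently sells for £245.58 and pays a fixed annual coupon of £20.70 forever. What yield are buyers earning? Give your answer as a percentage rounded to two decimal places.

8.43%

P = C/r ⇒ r = C/P = £20.70/£245.58 = 0.084290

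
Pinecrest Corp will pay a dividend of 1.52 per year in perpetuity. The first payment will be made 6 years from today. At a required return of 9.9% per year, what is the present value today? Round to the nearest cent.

Value at end of year 5: C / r = 1.52 / 0.099 = 15.3535
Discount to today: PV = 15.3535 / (1 + 0.099)^5 = 15.3535 / 1.603203 = 9.58

9.58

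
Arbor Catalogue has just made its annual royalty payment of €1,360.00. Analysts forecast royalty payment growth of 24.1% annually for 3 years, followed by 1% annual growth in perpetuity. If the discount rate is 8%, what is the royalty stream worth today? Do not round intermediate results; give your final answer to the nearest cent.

€35193.73

D_1 = 1687.76000
D_2 = 2094.51016
D_3 = 2599.28711
Terminal value at year 3: TV = D_3×(1+g_2)/(r−g_2) = 2625.27998/0.07 = 37503.99971
P_0 = D_1/(1+r)^1 + D_2/(1+r)^2 + D_3/(1+r)^3 + TV/(1+r)^3
    = 1562.74074 + 1795.70487 + 2063.39791 + 29771.88414 = 35193.72766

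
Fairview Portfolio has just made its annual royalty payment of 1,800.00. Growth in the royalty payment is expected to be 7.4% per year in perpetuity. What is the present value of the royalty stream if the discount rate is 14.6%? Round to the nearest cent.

D₁ = D₀ × (1 + g) = 1,800.00 × 1.074 = 1,933.2000
Growing perpetuity: P = D₁ / (r − g) = 1,933.2000 / (0.146 − 0.074) = 26,850.00

26850.00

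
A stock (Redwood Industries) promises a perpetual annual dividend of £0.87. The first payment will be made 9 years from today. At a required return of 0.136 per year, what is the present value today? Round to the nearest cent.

Value at end of year 8: C / r = £0.87 / 0.136 = £6.3971
Discount to today: PV = £6.3971 / (1 + 0.136)^8 = £6.3971 / 2.773490 = £2.31

£2.31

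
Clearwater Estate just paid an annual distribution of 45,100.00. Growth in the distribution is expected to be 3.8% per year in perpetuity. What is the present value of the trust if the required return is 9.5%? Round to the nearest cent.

821294.74

D₁ = D₀ × (1 + g) = 45,100.00 × 1.038 = 46,813.8000
Growing perpetuity: P = D₁ / (r − g) = 46,813.8000 / (0.095 − 0.038) = 821,294.74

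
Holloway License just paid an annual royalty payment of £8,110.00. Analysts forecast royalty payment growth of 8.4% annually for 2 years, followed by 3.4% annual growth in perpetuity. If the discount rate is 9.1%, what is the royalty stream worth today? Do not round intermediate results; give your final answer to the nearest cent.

£161300.67

D_1 = 8791.24000
D_2 = 9529.70416
Terminal value at year 2: TV = D_2×(1+g_2)/(r−g_2) = 9853.71410/0.057 = 172872.17722
P_0 = D_1/(1+r)^1 + D_2/(1+r)^2 + TV/(1+r)^2
    = 8057.96517 + 8006.26420 + 145236.44183 = 161300.67120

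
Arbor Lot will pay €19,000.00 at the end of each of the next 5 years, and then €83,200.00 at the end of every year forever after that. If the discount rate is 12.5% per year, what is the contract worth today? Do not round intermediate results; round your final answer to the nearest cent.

PV of 5-year annuity: €19,000.00 × [1 − (1+0.125)^−5] / 0.125 = 67650.79849
Perpetuity value at year 5: €83,200.00 / 0.125 = 665600.00000
PV of perpetuity: 665600.00000 / (1+0.125)^5 = 369360.71398
Total PV = 67650.79849 + 369360.71398 = 437011.51247

€437011.51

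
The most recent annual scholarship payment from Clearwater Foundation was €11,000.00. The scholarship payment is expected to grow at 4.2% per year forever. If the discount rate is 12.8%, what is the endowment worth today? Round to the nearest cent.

€133279.07

D₁ = D₀ × (1 + g) = €11,000.00 × 1.042 = €11,462.0000
Growing perpetuity: P = D₁ / (r − g) = €11,462.0000 / (0.128 − 0.042) = €133,279.07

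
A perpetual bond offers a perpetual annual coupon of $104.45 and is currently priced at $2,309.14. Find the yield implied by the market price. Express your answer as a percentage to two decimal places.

P = C/r ⇒ r = C/P = $104.45/$2,309.14 = 0.045233

4.52%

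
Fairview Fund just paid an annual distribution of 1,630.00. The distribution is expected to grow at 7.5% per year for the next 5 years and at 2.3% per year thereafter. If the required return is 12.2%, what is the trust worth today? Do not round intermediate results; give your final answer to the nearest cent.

20780.21

D_1 = 1752.25000
D_2 = 1883.66875
D_3 = 2024.94391
D_4 = 2176.81470
D_5 = 2340.07580
Terminal value at year 5: TV = D_5×(1+g_2)/(r−g_2) = 2393.89755/0.099 = 24180.78328
P_0 = D_1/(1+r)^1 + D_2/(1+r)^2 + D_3/(1+r)^3 + D_4/(1+r)^4 + D_5/(1+r)^5 + TV/(1+r)^5
    = 1561.72014 + 1496.30049 + 1433.62124 + 1373.56759 + 1316.02955 + 13598.97202 = 20780.21103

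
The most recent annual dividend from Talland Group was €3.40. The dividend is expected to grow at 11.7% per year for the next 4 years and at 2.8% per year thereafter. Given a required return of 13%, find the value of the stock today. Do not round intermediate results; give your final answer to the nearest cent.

€45.93

D_1 = 3.79780
D_2 = 4.24214
D_3 = 4.73847
D_4 = 5.29287
Terminal value at year 4: TV = D_4×(1+g_2)/(r−g_2) = 5.44108/0.102 = 53.34387
P_0 = D_1/(1+r)^1 + D_2/(1+r)^2 + D_3/(1+r)^3 + D_4/(1+r)^4 + TV/(1+r)^4
    = 3.36088 + 3.32222 + 3.28400 + 3.24622 + 32.71680 = 45.93012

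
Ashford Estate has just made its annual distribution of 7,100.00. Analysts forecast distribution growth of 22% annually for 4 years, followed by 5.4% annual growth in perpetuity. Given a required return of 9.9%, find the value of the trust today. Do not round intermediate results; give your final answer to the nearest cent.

289669.00

D_1 = 8662.00000
D_2 = 10567.64000
D_3 = 12892.52080
D_4 = 15728.87538
Terminal value at year 4: TV = D_4×(1+g_2)/(r−g_2) = 16578.23465/0.045 = 368405.21436
P_0 = D_1/(1+r)^1 + D_2/(1+r)^2 + D_3/(1+r)^3 + D_4/(1+r)^4 + TV/(1+r)^4
    = 7881.71065 + 8749.48771 + 9712.80710 + 10782.18804 + 252542.80439 = 289668.99788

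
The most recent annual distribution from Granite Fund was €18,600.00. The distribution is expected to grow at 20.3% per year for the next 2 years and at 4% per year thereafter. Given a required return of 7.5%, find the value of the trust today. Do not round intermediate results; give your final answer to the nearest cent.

D_1 = 22375.80000
D_2 = 26918.08740
Terminal value at year 2: TV = D_2×(1+g_2)/(r−g_2) = 27994.81090/0.035 = 799851.73989
P_0 = D_1/(1+r)^1 + D_2/(1+r)^2 + TV/(1+r)^2
    = 20814.69767 + 23293.09889 + 692137.79547 = 736245.59203

€736245.59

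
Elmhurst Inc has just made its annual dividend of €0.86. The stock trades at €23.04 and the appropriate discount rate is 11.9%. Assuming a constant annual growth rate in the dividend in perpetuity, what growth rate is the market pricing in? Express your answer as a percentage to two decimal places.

P = D₀(1+g)/(r−g) ⇒ P(r−g) = D₀(1+g) ⇒ g(P+D₀) = P·r − D₀
g = (P·r − D₀)/(P + D₀) = (€23.04×0.119 − €0.86) / (€23.04 + €0.86) = 0.078735

7.87%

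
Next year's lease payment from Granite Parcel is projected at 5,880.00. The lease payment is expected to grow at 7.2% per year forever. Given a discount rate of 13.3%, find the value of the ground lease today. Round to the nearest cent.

96393.44

Growing perpetuity: P = D₁ / (r − g) = 5,880.0000 / (0.133 − 0.072) = 96,393.44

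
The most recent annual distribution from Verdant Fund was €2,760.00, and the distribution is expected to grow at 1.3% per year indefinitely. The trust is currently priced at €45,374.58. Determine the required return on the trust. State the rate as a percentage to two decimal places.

D₁ = €2,760.00 × 1.013 = €2,795.8800
P = D₁/(r − g) ⇒ r = D₁/P + g = €2,795.8800/€45,374.58 + 0.013 = 0.061618 + 0.013 = 0.074618

7.46%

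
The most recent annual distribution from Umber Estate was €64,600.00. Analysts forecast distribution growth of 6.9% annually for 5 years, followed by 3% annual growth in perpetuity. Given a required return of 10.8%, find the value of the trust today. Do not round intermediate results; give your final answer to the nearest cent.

€1003575.33

D_1 = 69057.40000
D_2 = 73822.36060
D_3 = 78916.10348
D_4 = 84361.31462
D_5 = 90182.24533
Terminal value at year 5: TV = D_5×(1+g_2)/(r−g_2) = 92887.71269/0.078 = 1190868.11142
P_0 = D_1/(1+r)^1 + D_2/(1+r)^2 + D_3/(1+r)^3 + D_4/(1+r)^4 + D_5/(1+r)^5 + TV/(1+r)^5
    = 62326.17329 + 60132.38199 + 58015.80898 + 55973.73628 + 54003.54159 + 713123.69020 = 1003575.33231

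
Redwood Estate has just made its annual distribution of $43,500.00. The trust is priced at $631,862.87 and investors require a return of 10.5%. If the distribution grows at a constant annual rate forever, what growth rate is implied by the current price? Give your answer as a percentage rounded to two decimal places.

3.38%

P = D₀(1+g)/(r−g) ⇒ P(r−g) = D₀(1+g) ⇒ g(P+D₀) = P·r − D₀
g = (P·r − D₀)/(P + D₀) = ($631,862.87×0.105 − $43,500.00) / ($631,862.87 + $43,500.00) = 0.033827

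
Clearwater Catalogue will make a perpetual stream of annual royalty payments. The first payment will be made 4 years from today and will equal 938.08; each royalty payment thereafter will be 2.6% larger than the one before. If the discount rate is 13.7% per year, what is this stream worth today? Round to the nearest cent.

Value at end of year 3: C₁ / (r − g) = 938.08 / (0.137 − 0.026) = 8,451.1712
Discount to today: PV = 8,451.1712 / (1 + 0.137)^3 = 8,451.1712 / 1.469878 = 5,749.57

5749.57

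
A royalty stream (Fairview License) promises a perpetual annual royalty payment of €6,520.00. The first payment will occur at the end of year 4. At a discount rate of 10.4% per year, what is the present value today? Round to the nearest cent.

€46591.54

Value at end of year 3: C / r = €6,520.00 / 0.104 = €62,692.3077
Discount to today: PV = €62,692.3077 / (1 + 0.104)^3 = €62,692.3077 / 1.345573 = €46,591.54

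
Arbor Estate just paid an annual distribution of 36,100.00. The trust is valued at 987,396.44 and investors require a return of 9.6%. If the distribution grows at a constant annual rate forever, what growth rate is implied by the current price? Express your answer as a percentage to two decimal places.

P = D₀(1+g)/(r−g) ⇒ P(r−g) = D₀(1+g) ⇒ g(P+D₀) = P·r − D₀
g = (P·r − D₀)/(P + D₀) = (987,396.44×0.096 − 36,100.00) / (987,396.44 + 36,100.00) = 0.057343

5.73%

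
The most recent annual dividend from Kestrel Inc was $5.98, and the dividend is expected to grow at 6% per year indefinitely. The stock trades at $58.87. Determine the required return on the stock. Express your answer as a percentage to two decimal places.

D₁ = $5.98 × 1.06 = $6.3388
P = D₁/(r − g) ⇒ r = D₁/P + g = $6.3388/$58.87 + 0.06 = 0.107675 + 0.06 = 0.167675

16.77%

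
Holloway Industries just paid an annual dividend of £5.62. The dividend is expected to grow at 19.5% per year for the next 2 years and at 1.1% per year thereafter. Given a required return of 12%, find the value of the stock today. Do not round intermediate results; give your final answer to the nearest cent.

D_1 = 6.71590
D_2 = 8.02550
Terminal value at year 2: TV = D_2×(1+g_2)/(r−g_2) = 8.11378/0.109 = 74.43836
P_0 = D_1/(1+r)^1 + D_2/(1+r)^2 + TV/(1+r)^2
    = 5.99634 + 6.39788 + 59.34180 = 71.73602

£71.74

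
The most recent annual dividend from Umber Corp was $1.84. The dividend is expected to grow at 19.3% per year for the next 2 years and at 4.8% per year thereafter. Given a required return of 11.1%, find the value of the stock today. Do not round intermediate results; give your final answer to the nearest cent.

D_1 = 2.19512
D_2 = 2.61878
Terminal value at year 2: TV = D_2×(1+g_2)/(r−g_2) = 2.74448/0.063 = 43.56317
P_0 = D_1/(1+r)^1 + D_2/(1+r)^2 + TV/(1+r)^2
    = 1.97581 + 2.12163 + 35.29322 = 39.39066

$39.39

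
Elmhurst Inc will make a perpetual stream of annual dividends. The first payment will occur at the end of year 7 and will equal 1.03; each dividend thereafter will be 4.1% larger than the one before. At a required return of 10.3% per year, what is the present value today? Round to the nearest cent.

9.23

Value at end of year 6: C₁ / (r − g) = 1.03 / (0.103 − 0.041) = 16.6129
Discount to today: PV = 16.6129 / (1 + 0.103)^6 = 16.6129 / 1.800749 = 9.23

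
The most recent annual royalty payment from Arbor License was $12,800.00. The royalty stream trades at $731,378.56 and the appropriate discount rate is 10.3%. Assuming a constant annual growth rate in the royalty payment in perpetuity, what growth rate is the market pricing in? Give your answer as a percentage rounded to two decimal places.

P = D₀(1+g)/(r−g) ⇒ P(r−g) = D₀(1+g) ⇒ g(P+D₀) = P·r − D₀
g = (P·r − D₀)/(P + D₀) = ($731,378.56×0.103 − $12,800.00) / ($731,378.56 + $12,800.00) = 0.084028

8.40%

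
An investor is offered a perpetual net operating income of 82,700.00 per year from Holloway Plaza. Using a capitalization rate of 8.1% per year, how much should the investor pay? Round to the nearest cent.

1020987.65

Level perpetuity: PV = C / r = 82,700.00 / 0.081 = 1,020,987.65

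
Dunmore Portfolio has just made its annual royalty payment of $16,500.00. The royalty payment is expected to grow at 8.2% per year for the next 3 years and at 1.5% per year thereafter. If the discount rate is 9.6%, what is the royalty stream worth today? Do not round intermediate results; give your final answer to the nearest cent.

$247182.92

D_1 = 17853.00000
D_2 = 19316.94600
D_3 = 20900.93557
Terminal value at year 3: TV = D_3×(1+g_2)/(r−g_2) = 21214.44961/0.081 = 261906.78525
P_0 = D_1/(1+r)^1 + D_2/(1+r)^2 + D_3/(1+r)^3 + TV/(1+r)^3
    = 16289.23358 + 16081.15943 + 15875.74316 + 198936.78151 = 247182.91767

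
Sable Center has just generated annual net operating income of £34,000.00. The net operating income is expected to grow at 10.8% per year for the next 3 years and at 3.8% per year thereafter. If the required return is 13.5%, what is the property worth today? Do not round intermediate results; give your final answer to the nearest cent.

D_1 = 37672.00000
D_2 = 41740.57600
D_3 = 46248.55821
Terminal value at year 3: TV = D_3×(1+g_2)/(r−g_2) = 48006.00342/0.097 = 494907.25175
P_0 = D_1/(1+r)^1 + D_2/(1+r)^2 + D_3/(1+r)^3 + TV/(1+r)^3
    = 33191.18943 + 32401.61928 + 31630.83186 + 338482.51004 = 435706.15062

£435706.15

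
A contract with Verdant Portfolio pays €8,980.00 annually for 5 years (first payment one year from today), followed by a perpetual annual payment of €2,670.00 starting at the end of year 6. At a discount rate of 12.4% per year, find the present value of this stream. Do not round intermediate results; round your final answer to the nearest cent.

€44054.79

PV of 5-year annuity: €8,980.00 × [1 − (1+0.124)^−5] / 0.124 = 32052.66894
Perpetuity value at year 5: €2,670.00 / 0.124 = 21532.25806
PV of perpetuity: 21532.25806 / (1+0.124)^5 = 12002.12153
Total PV = 32052.66894 + 12002.12153 = 44054.79047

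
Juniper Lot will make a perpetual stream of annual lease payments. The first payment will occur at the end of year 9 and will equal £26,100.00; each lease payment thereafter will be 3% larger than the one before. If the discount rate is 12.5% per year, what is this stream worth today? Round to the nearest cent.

£107077.13

Value at end of year 8: C₁ / (r − g) = £26,100.00 / (0.125 − 0.03) = £274,736.8421
Discount to today: PV = £274,736.8421 / (1 + 0.125)^8 = £274,736.8421 / 2.565785 = £107,077.13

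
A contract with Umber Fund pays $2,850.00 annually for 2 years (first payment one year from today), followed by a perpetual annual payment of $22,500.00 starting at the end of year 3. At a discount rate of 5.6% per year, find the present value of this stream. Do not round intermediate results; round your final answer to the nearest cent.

PV of 2-year annuity: $2,850.00 × [1 − (1+0.056)^−2] / 0.056 = 5254.60572
Perpetuity value at year 2: $22,500.00 / 0.056 = 401785.71429
PV of perpetuity: 401785.71429 / (1+0.056)^2 = 360301.98495
Total PV = 5254.60572 + 360301.98495 = 365556.59066

$365556.59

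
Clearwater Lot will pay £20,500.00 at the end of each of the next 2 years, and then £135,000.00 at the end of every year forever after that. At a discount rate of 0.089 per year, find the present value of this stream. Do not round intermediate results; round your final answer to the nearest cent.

£1315162.17

PV of 2-year annuity: £20,500.00 × [1 − (1+0.089)^−2] / 0.089 = 36110.75274
Perpetuity value at year 2: £135,000.00 / 0.089 = 1516853.93258
PV of perpetuity: 1516853.93258 / (1+0.089)^2 = 1279051.41454
Total PV = 36110.75274 + 1279051.41454 = 1315162.16728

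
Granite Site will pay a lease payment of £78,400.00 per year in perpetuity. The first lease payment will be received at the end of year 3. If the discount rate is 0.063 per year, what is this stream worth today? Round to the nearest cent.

Value at end of year 2: C / r = £78,400.00 / 0.063 = £1,244,444.4444
Discount to today: PV = £1,244,444.4444 / (1 + 0.063)^2 = £1,244,444.4444 / 1.129969 = £1,101,308.48

£1101308.48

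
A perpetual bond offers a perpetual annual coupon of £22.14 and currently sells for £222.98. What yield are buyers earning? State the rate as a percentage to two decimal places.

9.93%

P = C/r ⇒ r = C/P = £22.14/£222.98 = 0.099291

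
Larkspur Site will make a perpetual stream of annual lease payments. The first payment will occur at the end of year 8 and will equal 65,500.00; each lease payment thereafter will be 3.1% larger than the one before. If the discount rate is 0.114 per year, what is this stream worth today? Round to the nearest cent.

Value at end of year 7: C₁ / (r − g) = 65,500.00 / (0.114 − 0.031) = 789,156.6265
Discount to today: PV = 789,156.6265 / (1 + 0.114)^7 = 789,156.6265 / 2.129101 = 370,652.45

370652.45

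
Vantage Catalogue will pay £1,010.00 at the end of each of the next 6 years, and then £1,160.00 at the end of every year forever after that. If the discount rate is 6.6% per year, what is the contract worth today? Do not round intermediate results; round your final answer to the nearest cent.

£16851.86

PV of 6-year annuity: £1,010.00 × [1 − (1+0.066)^−6] / 0.066 = 4874.23339
Perpetuity value at year 6: £1,160.00 / 0.066 = 17575.75758
PV of perpetuity: 17575.75758 / (1+0.066)^6 = 11977.62813
Total PV = 4874.23339 + 11977.62813 = 16851.86153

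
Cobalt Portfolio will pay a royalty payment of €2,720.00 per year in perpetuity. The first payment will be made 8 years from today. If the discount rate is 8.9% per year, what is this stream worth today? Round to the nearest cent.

€16826.11

Value at end of year 7: C / r = €2,720.00 / 0.089 = €30,561.7978
Discount to today: PV = €30,561.7978 / (1 + 0.089)^7 = €30,561.7978 / 1.816332 = €16,826.11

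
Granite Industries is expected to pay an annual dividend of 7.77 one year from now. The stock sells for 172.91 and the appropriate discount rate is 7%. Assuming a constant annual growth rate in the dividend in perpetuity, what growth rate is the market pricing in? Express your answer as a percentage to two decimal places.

2.51%

P = D₁/(r−g) ⇒ g = r − D₁/P = 0.07 − 7.77/172.91 = 0.025063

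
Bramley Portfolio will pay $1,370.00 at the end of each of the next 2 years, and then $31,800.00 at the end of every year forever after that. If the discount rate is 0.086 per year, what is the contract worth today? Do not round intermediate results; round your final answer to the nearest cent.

PV of 2-year annuity: $1,370.00 × [1 − (1+0.086)^−2] / 0.086 = 2423.12167
Perpetuity value at year 2: $31,800.00 / 0.086 = 369767.44186
PV of perpetuity: 369767.44186 / (1+0.086)^2 = 313522.71999
Total PV = 2423.12167 + 313522.71999 = 315945.84165

$315945.84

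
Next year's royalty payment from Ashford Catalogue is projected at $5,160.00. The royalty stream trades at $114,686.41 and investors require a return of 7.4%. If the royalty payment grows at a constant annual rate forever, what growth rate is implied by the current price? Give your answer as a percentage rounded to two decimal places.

P = D₁/(r−g) ⇒ g = r − D₁/P = 0.074 − $5,160.00/$114,686.41 = 0.029008

2.90%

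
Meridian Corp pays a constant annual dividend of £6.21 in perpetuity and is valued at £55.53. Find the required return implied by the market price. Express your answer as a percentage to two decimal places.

P = C/r ⇒ r = C/P = £6.21/£55.53 = 0.111831

11.18%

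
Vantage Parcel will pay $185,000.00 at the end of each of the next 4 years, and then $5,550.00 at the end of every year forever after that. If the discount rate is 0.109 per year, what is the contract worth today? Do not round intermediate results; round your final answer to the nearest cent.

$608842.08

PV of 4-year annuity: $185,000.00 × [1 − (1+0.109)^−4] / 0.109 = 575180.04523
Perpetuity value at year 4: $5,550.00 / 0.109 = 50917.43119
PV of perpetuity: 50917.43119 / (1+0.109)^4 = 33662.02984
Total PV = 575180.04523 + 33662.02984 = 608842.07506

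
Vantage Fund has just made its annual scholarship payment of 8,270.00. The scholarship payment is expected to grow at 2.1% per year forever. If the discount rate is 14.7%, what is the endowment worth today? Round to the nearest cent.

D₁ = D₀ × (1 + g) = 8,270.00 × 1.021 = 8,443.6700
Growing perpetuity: P = D₁ / (r − g) = 8,443.6700 / (0.147 − 0.021) = 67,013.25

67013.25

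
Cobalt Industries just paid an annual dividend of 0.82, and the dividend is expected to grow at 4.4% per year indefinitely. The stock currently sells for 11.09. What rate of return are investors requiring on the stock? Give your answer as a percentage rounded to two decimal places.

12.12%

D₁ = 0.82 × 1.044 = 0.8561
P = D₁/(r − g) ⇒ r = D₁/P + g = 0.8561/11.09 + 0.044 = 0.077194 + 0.044 = 0.121194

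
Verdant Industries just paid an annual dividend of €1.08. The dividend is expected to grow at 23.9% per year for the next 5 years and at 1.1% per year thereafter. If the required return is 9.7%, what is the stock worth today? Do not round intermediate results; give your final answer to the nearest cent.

D_1 = 1.33812
D_2 = 1.65793
D_3 = 2.05418
D_4 = 2.54512
D_5 = 3.15341
Terminal value at year 5: TV = D_5×(1+g_2)/(r−g_2) = 3.18810/0.086 = 37.07089
P_0 = D_1/(1+r)^1 + D_2/(1+r)^2 + D_3/(1+r)^3 + D_4/(1+r)^4 + D_5/(1+r)^5 + TV/(1+r)^5
    = 1.21980 + 1.37770 + 1.55603 + 1.75745 + 1.98494 + 23.33457 = 31.23048

€31.23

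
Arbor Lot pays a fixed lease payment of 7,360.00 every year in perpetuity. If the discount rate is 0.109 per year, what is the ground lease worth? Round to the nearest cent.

67522.94

Level perpetuity: PV = C / r = 7,360.00 / 0.109 = 67,522.94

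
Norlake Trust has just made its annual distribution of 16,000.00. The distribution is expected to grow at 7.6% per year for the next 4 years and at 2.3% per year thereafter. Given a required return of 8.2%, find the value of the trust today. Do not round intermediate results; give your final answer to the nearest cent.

334438.81

D_1 = 17216.00000
D_2 = 18524.41600
D_3 = 19932.27162
D_4 = 21447.12426
Terminal value at year 4: TV = D_4×(1+g_2)/(r−g_2) = 21940.40812/0.059 = 371871.32401
P_0 = D_1/(1+r)^1 + D_2/(1+r)^2 + D_3/(1+r)^3 + D_4/(1+r)^4 + TV/(1+r)^4
    = 15911.27542 + 15823.04284 + 15735.29953 + 15648.04278 + 271321.14863 = 334438.80919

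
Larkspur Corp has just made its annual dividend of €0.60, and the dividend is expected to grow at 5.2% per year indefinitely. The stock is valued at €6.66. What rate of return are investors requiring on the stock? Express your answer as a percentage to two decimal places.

D₁ = €0.60 × 1.052 = €0.6312
P = D₁/(r − g) ⇒ r = D₁/P + g = €0.6312/€6.66 + 0.052 = 0.094775 + 0.052 = 0.146775

14.68%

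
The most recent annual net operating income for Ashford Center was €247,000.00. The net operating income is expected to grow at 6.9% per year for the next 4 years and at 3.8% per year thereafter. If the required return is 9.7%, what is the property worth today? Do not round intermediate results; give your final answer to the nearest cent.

D_1 = 264043.00000
D_2 = 282261.96700
D_3 = 301738.04272
D_4 = 322557.96767
Terminal value at year 4: TV = D_4×(1+g_2)/(r−g_2) = 334815.17044/0.059 = 5674833.39733
P_0 = D_1/(1+r)^1 + D_2/(1+r)^2 + D_3/(1+r)^3 + D_4/(1+r)^4 + TV/(1+r)^4
    = 240695.53327 + 234551.98274 + 228565.24116 + 222731.30611 + 3918560.94473 = 4845105.00801

€4845105.01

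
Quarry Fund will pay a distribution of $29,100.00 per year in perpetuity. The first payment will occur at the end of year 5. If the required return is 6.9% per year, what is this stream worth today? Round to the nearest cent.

$322948.36

Value at end of year 4: C / r = $29,100.00 / 0.069 = $421,739.1304
Discount to today: PV = $421,739.1304 / (1 + 0.069)^4 = $421,739.1304 / 1.305903 = $322,948.36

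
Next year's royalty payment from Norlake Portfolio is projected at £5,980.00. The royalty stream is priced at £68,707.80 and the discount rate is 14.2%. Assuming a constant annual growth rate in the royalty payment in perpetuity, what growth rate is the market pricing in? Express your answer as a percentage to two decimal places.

P = D₁/(r−g) ⇒ g = r − D₁/P = 0.142 − £5,980.00/£68,707.80 = 0.054965

5.50%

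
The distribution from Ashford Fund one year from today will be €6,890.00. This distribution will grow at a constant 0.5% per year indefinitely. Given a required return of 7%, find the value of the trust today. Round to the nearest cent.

Growing perpetuity: P = D₁ / (r − g) = €6,890.0000 / (0.07 − 0.005) = €106,000.00

€106000.00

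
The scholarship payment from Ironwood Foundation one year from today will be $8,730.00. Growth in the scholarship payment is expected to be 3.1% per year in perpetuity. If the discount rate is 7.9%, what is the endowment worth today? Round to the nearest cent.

Growing perpetuity: P = D₁ / (r − g) = $8,730.0000 / (0.079 − 0.031) = $181,875.00

$181875.00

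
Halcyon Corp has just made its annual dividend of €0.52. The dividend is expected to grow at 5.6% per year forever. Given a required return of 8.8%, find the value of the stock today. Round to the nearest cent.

D₁ = D₀ × (1 + g) = €0.52 × 1.056 = €0.5491
Growing perpetuity: P = D₁ / (r − g) = €0.5491 / (0.088 − 0.056) = €17.16

€17.16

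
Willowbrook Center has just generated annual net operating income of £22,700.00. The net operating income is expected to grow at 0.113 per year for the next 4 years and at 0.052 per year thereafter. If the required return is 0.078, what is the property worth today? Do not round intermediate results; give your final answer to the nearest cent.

£1142108.95

D_1 = 25265.10000
D_2 = 28120.05630
D_3 = 31297.62266
D_4 = 34834.25402
Terminal value at year 4: TV = D_4×(1+g_2)/(r−g_2) = 36645.63523/0.026 = 1409447.50892
P_0 = D_1/(1+r)^1 + D_2/(1+r)^2 + D_3/(1+r)^3 + D_4/(1+r)^4 + TV/(1+r)^4
    = 23437.01299 + 24197.95497 + 24983.60286 + 25794.75879 + 1043695.62499 = 1142108.95459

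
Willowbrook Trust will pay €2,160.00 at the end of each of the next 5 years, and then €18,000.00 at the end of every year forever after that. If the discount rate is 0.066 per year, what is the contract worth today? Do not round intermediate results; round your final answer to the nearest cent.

PV of 5-year annuity: €2,160.00 × [1 − (1+0.066)^−5] / 0.066 = 8952.09390
Perpetuity value at year 5: €18,000.00 / 0.066 = 272727.27273
PV of perpetuity: 272727.27273 / (1+0.066)^5 = 198126.49020
Total PV = 8952.09390 + 198126.49020 = 207078.58411

€207078.58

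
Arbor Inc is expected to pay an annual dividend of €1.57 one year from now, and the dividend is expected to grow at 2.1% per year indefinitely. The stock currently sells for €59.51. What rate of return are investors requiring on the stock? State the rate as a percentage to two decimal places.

P = D₁/(r − g) ⇒ r = D₁/P + g = €1.5700/€59.51 + 0.021 = 0.026382 + 0.021 = 0.047382

4.74%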